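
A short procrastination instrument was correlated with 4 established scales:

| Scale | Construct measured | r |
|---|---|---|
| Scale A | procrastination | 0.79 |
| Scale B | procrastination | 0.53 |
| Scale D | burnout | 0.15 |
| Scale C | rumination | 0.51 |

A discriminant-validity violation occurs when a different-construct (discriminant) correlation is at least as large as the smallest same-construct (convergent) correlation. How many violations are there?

0

Convergent (same construct = procrastination): Scale A, Scale B.
Smallest convergent = 0.53. Discriminant values: 0.15, 0.51; count ≥ 0.53 → 0.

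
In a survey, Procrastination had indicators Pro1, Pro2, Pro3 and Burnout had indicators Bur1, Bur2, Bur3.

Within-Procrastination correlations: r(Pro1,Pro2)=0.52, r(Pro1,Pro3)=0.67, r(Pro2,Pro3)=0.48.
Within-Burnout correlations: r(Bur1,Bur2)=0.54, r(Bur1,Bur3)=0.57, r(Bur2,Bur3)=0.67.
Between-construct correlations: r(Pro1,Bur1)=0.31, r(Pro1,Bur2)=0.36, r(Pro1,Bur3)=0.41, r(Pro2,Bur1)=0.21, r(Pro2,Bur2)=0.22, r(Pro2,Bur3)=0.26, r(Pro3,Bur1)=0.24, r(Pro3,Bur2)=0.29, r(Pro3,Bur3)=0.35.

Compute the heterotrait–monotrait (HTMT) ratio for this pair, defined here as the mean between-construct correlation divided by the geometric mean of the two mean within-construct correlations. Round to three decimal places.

Mean between = 2.65/9 = 0.2944.
Mean within-Pro = 1.67/3 = 0.5567; mean within-Bur = 1.78/3 = 0.5933.
Geometric mean = √(0.5567 × 0.5933) = 0.5747.
HTMT = 0.2944 / 0.5747 = 0.512.

0.512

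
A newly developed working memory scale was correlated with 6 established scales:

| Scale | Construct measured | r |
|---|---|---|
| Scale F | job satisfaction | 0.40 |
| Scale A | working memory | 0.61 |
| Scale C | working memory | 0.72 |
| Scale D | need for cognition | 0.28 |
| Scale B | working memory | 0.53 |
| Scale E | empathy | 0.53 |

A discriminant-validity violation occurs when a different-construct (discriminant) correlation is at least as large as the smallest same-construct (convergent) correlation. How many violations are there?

Convergent (same construct = working memory): Scale A, Scale C, Scale B.
Smallest convergent = 0.53. Discriminant values: 0.40, 0.28, 0.53; count ≥ 0.53 → 1.

1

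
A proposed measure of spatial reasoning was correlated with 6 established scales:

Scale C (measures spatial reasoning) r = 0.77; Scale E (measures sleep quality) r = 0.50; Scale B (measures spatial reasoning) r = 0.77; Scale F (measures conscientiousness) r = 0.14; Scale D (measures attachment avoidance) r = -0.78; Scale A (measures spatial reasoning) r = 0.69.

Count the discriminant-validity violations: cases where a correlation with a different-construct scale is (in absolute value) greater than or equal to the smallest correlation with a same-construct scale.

1

Convergent (same construct = spatial reasoning): Scale C, Scale B, Scale A.
Smallest convergent = 0.69. Discriminant |r|: 0.50, 0.14, 0.78; count ≥ 0.69 → 1.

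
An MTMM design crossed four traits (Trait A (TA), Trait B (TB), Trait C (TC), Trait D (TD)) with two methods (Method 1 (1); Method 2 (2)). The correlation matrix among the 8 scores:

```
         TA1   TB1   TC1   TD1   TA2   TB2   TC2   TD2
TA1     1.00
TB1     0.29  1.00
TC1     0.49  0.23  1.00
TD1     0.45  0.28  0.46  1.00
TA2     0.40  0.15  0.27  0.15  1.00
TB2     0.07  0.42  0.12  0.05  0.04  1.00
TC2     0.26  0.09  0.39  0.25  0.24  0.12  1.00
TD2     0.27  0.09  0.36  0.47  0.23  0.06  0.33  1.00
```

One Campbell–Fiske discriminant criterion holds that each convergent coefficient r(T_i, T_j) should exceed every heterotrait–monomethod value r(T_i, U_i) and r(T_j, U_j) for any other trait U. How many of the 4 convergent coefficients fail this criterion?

2

Convergent coefficients and their comparison sets:
TA (methods 1·2): 0.40 vs {0.29, 0.04, 0.49, 0.24, 0.45, 0.23} → fail.
TB (methods 1·2): 0.42 vs {0.29, 0.04, 0.23, 0.12, 0.28, 0.06} → pass.
TC (methods 1·2): 0.39 vs {0.49, 0.24, 0.23, 0.12, 0.46, 0.33} → fail.
TD (methods 1·2): 0.47 vs {0.45, 0.23, 0.28, 0.06, 0.46, 0.33} → pass.
2 of 4 fail.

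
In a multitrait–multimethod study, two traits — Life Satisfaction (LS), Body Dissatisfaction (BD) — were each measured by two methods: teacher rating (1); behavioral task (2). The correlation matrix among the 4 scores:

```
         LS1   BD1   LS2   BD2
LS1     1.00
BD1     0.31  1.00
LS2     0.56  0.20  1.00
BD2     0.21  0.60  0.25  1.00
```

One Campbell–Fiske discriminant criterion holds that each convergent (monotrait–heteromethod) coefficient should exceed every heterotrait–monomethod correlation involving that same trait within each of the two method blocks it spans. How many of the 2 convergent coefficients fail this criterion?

Convergent coefficients and their comparison sets:
LS (methods 1·2): 0.56 vs {0.31, 0.25} → pass.
BD (methods 1·2): 0.60 vs {0.31, 0.25} → pass.
0 of 2 fail.

0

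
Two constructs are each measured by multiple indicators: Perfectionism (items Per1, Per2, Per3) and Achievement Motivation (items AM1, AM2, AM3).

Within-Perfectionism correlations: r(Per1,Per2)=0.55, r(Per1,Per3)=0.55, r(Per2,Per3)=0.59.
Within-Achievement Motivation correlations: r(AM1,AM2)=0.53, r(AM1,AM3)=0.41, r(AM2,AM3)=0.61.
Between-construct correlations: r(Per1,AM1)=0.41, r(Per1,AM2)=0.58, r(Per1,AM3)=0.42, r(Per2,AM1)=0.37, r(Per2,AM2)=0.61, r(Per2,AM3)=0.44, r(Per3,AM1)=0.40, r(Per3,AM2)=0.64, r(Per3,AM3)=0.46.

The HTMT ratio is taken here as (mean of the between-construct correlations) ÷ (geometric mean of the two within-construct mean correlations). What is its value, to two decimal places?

Mean heterotrait r = 4.33/9 = 0.4811.
Mean within-Per = 1.69/3 = 0.5633; mean within-AM = 1.55/3 = 0.5167.
Geometric mean = √(0.5633 × 0.5167) = 0.5395.
HTMT = 0.4811 / 0.5395 = 0.89.

0.89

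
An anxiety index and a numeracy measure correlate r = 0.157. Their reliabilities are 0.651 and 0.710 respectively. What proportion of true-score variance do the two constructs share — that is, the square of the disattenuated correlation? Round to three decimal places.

Disattenuated r = 0.157 / √(0.651 × 0.710) = 0.157 / 0.6799 = 0.2309.
Shared true-score variance = 0.2309² = 0.0533 ≈ 0.053.

0.053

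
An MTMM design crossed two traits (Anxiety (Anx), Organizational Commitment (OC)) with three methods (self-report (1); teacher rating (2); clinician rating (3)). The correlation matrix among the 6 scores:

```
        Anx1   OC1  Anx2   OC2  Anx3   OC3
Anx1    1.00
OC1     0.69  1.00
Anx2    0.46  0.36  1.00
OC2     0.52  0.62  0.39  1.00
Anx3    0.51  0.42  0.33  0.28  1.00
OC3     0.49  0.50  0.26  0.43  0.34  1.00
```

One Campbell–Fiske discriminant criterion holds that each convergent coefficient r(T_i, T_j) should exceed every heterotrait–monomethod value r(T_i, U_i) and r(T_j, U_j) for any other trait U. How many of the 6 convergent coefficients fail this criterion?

5

Each convergent coefficient versus the relevant comparison correlations:
Anx (methods 1·2): 0.46 vs {0.69, 0.39} → fail.
Anx (methods 1·3): 0.51 vs {0.69, 0.34} → fail.
Anx (methods 2·3): 0.33 vs {0.39, 0.34} → fail.
OC (methods 1·2): 0.62 vs {0.69, 0.39} → fail.
OC (methods 1·3): 0.50 vs {0.69, 0.34} → fail.
OC (methods 2·3): 0.43 vs {0.39, 0.34} → pass.
5 of 6 fail.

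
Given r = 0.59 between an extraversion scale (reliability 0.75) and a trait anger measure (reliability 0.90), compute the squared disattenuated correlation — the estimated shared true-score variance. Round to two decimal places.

Disattenuated r = 0.59 / √(0.75 × 0.90) = 0.59 / 0.8216 = 0.7181.
Shared true-score variance = 0.7181² = 0.5157 ≈ 0.52.

0.52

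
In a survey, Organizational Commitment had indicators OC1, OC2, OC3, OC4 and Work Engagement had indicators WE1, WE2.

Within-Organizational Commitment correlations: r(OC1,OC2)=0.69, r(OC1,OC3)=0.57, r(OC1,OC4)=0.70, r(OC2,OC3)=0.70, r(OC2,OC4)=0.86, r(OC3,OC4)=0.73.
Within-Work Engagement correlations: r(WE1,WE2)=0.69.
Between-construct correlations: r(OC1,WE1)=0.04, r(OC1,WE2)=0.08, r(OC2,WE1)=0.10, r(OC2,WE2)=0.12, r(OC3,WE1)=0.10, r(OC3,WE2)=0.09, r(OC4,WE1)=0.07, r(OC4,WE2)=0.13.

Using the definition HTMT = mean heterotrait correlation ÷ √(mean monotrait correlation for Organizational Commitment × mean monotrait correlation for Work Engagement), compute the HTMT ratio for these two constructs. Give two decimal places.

0.13

Between-construct mean = 0.73/8 = 0.0913.
Mean within-OC = 4.25/6 = 0.7083; mean within-WE = 0.69/1 = 0.6900.
Geometric mean = √(0.7083 × 0.6900) = 0.6991.
HTMT = 0.0913 / 0.6991 = 0.13.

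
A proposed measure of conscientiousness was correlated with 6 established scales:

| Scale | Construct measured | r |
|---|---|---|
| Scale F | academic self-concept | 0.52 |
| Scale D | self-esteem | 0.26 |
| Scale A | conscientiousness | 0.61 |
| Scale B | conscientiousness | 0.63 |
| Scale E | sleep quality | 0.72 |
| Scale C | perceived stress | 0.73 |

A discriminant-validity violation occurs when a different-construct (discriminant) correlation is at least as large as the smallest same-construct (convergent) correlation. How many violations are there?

2

Convergent (same construct = conscientiousness): Scale A, Scale B.
Smallest convergent = 0.61. Discriminant values: 0.52, 0.26, 0.72, 0.73; count ≥ 0.61 → 2.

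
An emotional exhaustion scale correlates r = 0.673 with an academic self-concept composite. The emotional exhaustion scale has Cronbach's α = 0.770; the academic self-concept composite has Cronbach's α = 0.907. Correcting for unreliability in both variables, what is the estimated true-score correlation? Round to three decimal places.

r_true = r_obs / √(r_xx · r_yy) = 0.673 / √(0.770 × 0.907) = 0.673 / √0.698390 = 0.673 / 0.8357 ≈ 0.805.

0.805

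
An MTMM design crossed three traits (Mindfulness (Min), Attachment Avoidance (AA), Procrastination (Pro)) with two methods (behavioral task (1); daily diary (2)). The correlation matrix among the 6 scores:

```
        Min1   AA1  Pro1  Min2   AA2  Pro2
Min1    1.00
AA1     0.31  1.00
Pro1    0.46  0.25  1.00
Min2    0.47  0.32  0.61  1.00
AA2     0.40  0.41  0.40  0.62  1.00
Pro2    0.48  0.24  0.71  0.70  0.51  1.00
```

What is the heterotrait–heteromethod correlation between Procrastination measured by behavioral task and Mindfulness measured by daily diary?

0.61

Different traits and methods: r(Pro1, Min2) = 0.61.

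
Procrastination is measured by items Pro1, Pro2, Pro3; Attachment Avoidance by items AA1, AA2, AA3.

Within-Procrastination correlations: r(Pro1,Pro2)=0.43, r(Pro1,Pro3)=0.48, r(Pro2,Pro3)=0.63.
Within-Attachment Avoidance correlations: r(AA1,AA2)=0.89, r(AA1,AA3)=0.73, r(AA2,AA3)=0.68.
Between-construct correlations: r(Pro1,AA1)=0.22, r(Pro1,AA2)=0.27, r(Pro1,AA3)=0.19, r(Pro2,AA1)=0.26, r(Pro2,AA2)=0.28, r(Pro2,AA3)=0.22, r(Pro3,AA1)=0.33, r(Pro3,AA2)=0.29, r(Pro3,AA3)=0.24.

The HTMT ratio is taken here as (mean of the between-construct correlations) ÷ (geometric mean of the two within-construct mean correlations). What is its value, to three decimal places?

0.407

Between-construct mean = 2.30/9 = 0.2556.
Mean within-Pro = 1.54/3 = 0.5133; mean within-AA = 2.30/3 = 0.7667.
Geometric mean = √(0.5133 × 0.7667) = 0.6273.
HTMT = 0.2556 / 0.6273 = 0.407.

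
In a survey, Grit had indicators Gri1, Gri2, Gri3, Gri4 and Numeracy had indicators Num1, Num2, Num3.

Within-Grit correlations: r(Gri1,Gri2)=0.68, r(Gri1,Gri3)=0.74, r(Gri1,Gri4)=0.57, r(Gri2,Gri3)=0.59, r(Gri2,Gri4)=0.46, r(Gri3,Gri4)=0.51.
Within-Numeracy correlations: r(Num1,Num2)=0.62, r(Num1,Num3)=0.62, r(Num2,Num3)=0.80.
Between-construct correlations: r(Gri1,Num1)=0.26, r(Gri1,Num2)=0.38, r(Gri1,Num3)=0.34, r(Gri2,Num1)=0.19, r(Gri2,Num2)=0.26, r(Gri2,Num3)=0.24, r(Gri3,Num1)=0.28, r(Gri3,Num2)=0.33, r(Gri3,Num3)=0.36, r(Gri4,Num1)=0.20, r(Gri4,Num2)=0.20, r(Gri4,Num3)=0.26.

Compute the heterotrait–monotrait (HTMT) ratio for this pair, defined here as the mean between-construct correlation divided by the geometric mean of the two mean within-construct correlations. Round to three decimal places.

0.434

Mean between = 3.30/12 = 0.2750.
Mean within-Gri = 3.55/6 = 0.5917; mean within-Num = 2.04/3 = 0.6800.
Geometric mean = √(0.5917 × 0.6800) = 0.6343.
HTMT = 0.2750 / 0.6343 = 0.434.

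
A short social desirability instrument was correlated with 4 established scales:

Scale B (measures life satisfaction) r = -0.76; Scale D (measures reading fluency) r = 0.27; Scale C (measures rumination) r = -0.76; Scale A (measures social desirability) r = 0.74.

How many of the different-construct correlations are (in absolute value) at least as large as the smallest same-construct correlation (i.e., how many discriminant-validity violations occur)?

2

Convergent (same construct = social desirability): Scale A.
Smallest convergent = 0.74. Discriminant |r|: 0.76, 0.27, 0.76; count ≥ 0.74 → 2.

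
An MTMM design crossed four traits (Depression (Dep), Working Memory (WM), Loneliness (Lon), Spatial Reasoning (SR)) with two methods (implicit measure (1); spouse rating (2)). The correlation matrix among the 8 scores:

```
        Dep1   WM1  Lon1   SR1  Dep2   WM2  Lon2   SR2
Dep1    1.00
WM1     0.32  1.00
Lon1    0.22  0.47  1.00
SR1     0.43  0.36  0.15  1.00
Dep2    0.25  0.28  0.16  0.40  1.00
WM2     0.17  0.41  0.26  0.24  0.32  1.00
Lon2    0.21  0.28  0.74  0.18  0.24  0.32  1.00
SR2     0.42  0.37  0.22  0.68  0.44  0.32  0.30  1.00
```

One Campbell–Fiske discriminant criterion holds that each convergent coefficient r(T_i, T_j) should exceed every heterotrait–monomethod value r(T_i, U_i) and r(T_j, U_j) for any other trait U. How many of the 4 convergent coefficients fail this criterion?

2

Checking each validity diagonal entry against its comparison values:
Dep (methods 1·2): 0.25 vs {0.32, 0.32, 0.22, 0.24, 0.43, 0.44} → fail.
WM (methods 1·2): 0.41 vs {0.32, 0.32, 0.47, 0.32, 0.36, 0.32} → fail.
Lon (methods 1·2): 0.74 vs {0.22, 0.24, 0.47, 0.32, 0.15, 0.30} → pass.
SR (methods 1·2): 0.68 vs {0.43, 0.44, 0.36, 0.32, 0.15, 0.30} → pass.
2 of 4 fail.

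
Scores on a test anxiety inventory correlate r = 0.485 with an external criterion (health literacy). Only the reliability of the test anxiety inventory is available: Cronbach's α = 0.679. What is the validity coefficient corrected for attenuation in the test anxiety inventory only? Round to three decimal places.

Single correction: r_c = r_obs / √r_xx = 0.485 / √0.679 = 0.485 / 0.8240 ≈ 0.589.

0.589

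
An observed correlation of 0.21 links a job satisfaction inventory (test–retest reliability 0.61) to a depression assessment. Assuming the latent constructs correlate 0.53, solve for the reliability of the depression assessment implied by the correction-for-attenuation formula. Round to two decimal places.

r_true = r_obs / √(r_xx · r_yy) ⇒ 0.53 = 0.21 / √(0.61 · r_yy).
√(0.61 · r_yy) = 0.21 / 0.53 = 0.3962; 0.61 · r_yy = 0.1570; r_yy = 0.1570 / 0.61 ≈ 0.26.

0.26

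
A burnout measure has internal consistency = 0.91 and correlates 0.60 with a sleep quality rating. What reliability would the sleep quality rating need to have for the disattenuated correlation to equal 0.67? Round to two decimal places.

0.88

r_true = r_obs / √(r_xx · r_yy) ⇒ 0.67 = 0.60 / √(0.91 · r_yy).
√(0.91 · r_yy) = 0.60 / 0.67 = 0.8955; 0.91 · r_yy = 0.8019; r_yy = 0.8019 / 0.91 ≈ 0.88.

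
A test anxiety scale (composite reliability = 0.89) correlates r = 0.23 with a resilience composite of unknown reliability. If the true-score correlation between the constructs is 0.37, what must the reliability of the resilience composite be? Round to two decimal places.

r_true = r_obs / √(r_xx · r_yy) ⇒ 0.37 = 0.23 / √(0.89 · r_yy).
√(0.89 · r_yy) = 0.23 / 0.37 = 0.6216; 0.89 · r_yy = 0.3864; r_yy = 0.3864 / 0.89 ≈ 0.43.

0.43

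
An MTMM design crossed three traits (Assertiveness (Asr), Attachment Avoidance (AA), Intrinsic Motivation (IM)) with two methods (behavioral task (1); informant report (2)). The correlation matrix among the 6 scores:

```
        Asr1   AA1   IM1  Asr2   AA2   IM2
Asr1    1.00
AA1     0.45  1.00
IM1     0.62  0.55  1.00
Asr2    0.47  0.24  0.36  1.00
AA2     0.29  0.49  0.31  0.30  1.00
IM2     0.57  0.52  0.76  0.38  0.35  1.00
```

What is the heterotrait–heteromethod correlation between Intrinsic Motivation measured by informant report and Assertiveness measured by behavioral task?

Different traits and methods: r(IM2, Asr1) = 0.57.

0.57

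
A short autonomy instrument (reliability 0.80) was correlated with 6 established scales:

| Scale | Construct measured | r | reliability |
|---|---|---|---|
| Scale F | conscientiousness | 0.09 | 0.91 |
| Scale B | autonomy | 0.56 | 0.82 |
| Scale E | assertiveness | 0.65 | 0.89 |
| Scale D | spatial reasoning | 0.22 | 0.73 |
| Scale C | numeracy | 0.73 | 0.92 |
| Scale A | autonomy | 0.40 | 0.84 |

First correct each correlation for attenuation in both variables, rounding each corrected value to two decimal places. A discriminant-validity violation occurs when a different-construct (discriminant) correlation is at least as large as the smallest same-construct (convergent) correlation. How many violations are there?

2

Disattenuated r (r / √(r_scale · r_new)):
  Scale F (disc): 0.09 / √(0.91·0.80) = 0.11
  Scale B (conv): 0.56 / √(0.82·0.80) = 0.69
  Scale E (disc): 0.65 / √(0.89·0.80) = 0.77
  Scale D (disc): 0.22 / √(0.73·0.80) = 0.29
  Scale C (disc): 0.73 / √(0.92·0.80) = 0.85
  Scale A (conv): 0.40 / √(0.84·0.80) = 0.49
Smallest convergent = 0.49. Discriminant values: 0.11, 0.77, 0.29, 0.85; count ≥ 0.49 → 2.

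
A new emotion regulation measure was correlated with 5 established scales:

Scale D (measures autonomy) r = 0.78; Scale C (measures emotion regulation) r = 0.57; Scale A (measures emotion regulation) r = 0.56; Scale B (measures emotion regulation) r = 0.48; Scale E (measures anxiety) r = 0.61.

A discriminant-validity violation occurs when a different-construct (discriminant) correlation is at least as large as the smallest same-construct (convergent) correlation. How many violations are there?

2

Convergent (same construct = emotion regulation): Scale C, Scale A, Scale B.
Smallest convergent = 0.48. Discriminant values: 0.78, 0.61; count ≥ 0.48 → 2.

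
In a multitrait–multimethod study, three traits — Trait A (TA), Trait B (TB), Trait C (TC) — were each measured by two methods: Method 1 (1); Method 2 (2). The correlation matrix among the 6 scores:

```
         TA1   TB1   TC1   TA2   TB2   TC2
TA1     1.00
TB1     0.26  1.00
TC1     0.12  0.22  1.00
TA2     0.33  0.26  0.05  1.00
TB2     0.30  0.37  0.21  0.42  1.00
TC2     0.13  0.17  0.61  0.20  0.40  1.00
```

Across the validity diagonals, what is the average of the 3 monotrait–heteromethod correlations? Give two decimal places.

0.44

Convergent values: 0.33, 0.37, 0.61; mean = 1.31/3 = 0.44.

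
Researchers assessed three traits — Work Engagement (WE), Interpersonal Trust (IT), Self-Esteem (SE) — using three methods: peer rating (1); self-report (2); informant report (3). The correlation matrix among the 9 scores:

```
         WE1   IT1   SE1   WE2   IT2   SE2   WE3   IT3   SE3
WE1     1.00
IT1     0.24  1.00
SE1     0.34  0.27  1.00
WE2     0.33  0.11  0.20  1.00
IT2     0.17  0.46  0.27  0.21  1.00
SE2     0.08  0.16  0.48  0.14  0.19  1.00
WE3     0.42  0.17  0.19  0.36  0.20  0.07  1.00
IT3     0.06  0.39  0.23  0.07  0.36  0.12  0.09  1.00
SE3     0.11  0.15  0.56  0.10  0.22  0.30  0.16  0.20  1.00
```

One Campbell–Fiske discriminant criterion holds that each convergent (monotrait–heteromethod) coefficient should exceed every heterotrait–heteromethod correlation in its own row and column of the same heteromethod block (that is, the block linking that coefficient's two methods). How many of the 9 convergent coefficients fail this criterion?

0

Each convergent coefficient versus the relevant comparison correlations:
WE (methods 1·2): 0.33 vs {0.17, 0.11, 0.08, 0.20} → pass.
WE (methods 1·3): 0.42 vs {0.06, 0.17, 0.11, 0.19} → pass.
WE (methods 2·3): 0.36 vs {0.07, 0.20, 0.10, 0.07} → pass.
IT (methods 1·2): 0.46 vs {0.11, 0.17, 0.16, 0.27} → pass.
IT (methods 1·3): 0.39 vs {0.17, 0.06, 0.15, 0.23} → pass.
IT (methods 2·3): 0.36 vs {0.20, 0.07, 0.22, 0.12} → pass.
SE (methods 1·2): 0.48 vs {0.20, 0.08, 0.27, 0.16} → pass.
SE (methods 1·3): 0.56 vs {0.19, 0.11, 0.23, 0.15} → pass.
SE (methods 2·3): 0.30 vs {0.07, 0.10, 0.12, 0.22} → pass.
0 of 9 fail.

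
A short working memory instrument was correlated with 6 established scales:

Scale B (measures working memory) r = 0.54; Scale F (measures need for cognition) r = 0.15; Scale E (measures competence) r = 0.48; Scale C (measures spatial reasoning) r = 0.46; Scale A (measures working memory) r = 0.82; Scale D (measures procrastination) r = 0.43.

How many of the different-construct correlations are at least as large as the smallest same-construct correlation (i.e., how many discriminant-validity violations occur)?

Convergent (same construct = working memory): Scale B, Scale A.
Smallest convergent = 0.54. Discriminant values: 0.15, 0.48, 0.46, 0.43; count ≥ 0.54 → 0.

0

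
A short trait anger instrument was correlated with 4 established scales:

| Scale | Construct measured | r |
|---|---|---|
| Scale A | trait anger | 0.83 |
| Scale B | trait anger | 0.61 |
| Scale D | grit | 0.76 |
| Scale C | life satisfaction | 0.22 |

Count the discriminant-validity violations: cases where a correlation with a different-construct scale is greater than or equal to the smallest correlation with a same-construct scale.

Convergent (same construct = trait anger): Scale A, Scale B.
Smallest convergent = 0.61. Discriminant values: 0.76, 0.22; count ≥ 0.61 → 1.

1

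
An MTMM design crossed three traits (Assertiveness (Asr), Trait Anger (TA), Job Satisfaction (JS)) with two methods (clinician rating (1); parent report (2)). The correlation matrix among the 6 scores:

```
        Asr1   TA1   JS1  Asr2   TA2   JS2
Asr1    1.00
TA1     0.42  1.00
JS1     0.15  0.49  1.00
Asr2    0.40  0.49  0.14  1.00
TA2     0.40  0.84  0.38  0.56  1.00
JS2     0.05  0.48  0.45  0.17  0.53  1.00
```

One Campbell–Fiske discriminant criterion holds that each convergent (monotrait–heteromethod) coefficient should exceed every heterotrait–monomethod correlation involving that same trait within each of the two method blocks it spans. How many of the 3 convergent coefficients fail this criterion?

2

Checking each validity diagonal entry against its comparison values:
Asr (methods 1·2): 0.40 vs {0.42, 0.56, 0.15, 0.17} → fail.
TA (methods 1·2): 0.84 vs {0.42, 0.56, 0.49, 0.53} → pass.
JS (methods 1·2): 0.45 vs {0.15, 0.17, 0.49, 0.53} → fail.
2 of 3 fail.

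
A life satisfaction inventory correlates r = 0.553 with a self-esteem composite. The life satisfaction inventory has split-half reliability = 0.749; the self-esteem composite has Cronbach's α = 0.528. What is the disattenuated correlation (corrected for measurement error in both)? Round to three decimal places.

0.879

r_true = r_obs / √(r_xx · r_yy) = 0.553 / √(0.749 × 0.528) = 0.553 / √0.395472 = 0.553 / 0.6289 ≈ 0.879.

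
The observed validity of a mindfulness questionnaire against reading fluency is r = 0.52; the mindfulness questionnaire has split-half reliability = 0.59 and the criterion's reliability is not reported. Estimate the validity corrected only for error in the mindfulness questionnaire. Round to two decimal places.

0.68

Single correction: r_c = r_obs / √r_xx = 0.52 / √0.59 = 0.52 / 0.7681 ≈ 0.68.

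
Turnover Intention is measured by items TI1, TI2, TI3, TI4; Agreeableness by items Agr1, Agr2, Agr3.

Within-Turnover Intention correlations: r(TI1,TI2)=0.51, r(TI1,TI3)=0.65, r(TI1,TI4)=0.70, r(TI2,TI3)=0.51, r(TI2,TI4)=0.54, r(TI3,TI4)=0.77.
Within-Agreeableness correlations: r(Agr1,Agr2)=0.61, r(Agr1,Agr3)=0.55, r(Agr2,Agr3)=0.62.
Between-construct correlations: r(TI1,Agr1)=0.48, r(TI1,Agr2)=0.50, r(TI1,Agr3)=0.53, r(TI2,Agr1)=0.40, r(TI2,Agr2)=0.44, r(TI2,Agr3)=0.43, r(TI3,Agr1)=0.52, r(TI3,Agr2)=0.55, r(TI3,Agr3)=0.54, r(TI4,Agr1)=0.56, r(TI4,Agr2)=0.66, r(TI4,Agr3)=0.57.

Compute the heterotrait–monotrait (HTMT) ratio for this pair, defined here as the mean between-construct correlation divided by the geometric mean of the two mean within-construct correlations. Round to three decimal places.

0.854

Mean heterotrait r = 6.18/12 = 0.5150.
Mean within-TI = 3.68/6 = 0.6133; mean within-Agr = 1.78/3 = 0.5933.
Geometric mean = √(0.6133 × 0.5933) = 0.6032.
HTMT = 0.5150 / 0.6032 = 0.854.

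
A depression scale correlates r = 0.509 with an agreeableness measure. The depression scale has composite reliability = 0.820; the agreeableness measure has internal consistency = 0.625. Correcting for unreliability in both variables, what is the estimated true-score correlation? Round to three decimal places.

r_true = r_obs / √(r_xx · r_yy) = 0.509 / √(0.820 × 0.625) = 0.509 / √0.512500 = 0.509 / 0.7159 ≈ 0.711.

0.711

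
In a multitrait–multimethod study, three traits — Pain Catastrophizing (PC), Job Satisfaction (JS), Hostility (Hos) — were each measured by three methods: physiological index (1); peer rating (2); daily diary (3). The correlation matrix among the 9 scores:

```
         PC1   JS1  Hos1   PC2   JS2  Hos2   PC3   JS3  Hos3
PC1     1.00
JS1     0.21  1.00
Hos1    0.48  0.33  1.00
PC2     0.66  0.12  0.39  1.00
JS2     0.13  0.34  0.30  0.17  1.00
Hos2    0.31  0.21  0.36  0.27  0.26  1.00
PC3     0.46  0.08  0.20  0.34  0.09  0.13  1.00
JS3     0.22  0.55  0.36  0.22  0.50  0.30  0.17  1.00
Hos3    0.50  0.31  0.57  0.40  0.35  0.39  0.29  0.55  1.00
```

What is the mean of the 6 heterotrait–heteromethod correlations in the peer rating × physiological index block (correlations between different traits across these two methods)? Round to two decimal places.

0.24

HTHM values (method 2 × method 1): 0.12, 0.39, 0.13, 0.30, 0.31, 0.21; mean = 1.46/6 = 0.24.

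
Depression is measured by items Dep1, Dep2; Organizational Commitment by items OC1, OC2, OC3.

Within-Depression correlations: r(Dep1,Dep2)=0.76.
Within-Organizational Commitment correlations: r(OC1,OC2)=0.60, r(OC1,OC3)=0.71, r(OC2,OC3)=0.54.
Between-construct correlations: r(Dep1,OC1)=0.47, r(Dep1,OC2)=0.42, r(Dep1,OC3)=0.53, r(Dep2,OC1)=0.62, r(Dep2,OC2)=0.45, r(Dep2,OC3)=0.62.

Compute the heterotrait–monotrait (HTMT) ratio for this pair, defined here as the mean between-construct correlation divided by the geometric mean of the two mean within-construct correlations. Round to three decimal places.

Between-construct mean = 3.11/6 = 0.5183.
Mean within-Dep = 0.76/1 = 0.7600; mean within-OC = 1.85/3 = 0.6167.
Geometric mean = √(0.7600 × 0.6167) = 0.6846.
HTMT = 0.5183 / 0.6846 = 0.757.

0.757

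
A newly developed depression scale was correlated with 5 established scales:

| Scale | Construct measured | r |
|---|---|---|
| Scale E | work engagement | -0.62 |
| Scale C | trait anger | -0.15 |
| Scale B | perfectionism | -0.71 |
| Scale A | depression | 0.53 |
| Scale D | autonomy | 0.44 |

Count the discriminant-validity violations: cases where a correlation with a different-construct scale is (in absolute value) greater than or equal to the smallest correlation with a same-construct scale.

2

Convergent (same construct = depression): Scale A.
Smallest convergent = 0.53. Discriminant |r|: 0.62, 0.15, 0.71, 0.44; count ≥ 0.53 → 2.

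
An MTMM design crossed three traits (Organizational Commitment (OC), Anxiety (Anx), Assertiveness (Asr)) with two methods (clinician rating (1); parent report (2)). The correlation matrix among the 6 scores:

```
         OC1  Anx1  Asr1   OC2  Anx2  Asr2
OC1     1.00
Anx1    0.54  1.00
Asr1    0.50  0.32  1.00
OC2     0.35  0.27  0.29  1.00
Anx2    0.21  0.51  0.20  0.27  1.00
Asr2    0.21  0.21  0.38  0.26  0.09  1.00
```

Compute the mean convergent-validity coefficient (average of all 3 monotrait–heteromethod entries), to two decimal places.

0.41

Convergent values: 0.35, 0.51, 0.38; mean = 1.24/3 = 0.41.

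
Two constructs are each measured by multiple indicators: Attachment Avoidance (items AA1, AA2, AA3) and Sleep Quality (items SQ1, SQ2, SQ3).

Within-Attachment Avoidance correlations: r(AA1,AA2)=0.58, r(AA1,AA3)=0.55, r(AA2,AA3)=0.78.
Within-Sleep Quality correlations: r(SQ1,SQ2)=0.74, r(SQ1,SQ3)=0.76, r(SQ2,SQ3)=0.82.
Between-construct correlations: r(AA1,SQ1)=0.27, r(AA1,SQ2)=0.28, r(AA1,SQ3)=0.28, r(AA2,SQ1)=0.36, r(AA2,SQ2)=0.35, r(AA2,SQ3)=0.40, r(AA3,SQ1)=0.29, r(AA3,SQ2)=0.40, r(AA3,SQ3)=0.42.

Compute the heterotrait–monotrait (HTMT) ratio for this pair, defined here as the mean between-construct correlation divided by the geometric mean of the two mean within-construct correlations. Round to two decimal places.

0.48

Between-construct mean = 3.05/9 = 0.3389.
Mean within-AA = 1.91/3 = 0.6367; mean within-SQ = 2.32/3 = 0.7733.
Geometric mean = √(0.6367 × 0.7733) = 0.7017.
HTMT = 0.3389 / 0.7017 = 0.48.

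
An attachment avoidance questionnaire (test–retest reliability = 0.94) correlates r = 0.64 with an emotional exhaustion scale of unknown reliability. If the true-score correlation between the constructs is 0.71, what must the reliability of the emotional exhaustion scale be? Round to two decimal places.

0.86

r_true = r_obs / √(r_xx · r_yy) ⇒ 0.71 = 0.64 / √(0.94 · r_yy).
√(0.94 · r_yy) = 0.64 / 0.71 = 0.9014; 0.94 · r_yy = 0.8125; r_yy = 0.8125 / 0.94 ≈ 0.86.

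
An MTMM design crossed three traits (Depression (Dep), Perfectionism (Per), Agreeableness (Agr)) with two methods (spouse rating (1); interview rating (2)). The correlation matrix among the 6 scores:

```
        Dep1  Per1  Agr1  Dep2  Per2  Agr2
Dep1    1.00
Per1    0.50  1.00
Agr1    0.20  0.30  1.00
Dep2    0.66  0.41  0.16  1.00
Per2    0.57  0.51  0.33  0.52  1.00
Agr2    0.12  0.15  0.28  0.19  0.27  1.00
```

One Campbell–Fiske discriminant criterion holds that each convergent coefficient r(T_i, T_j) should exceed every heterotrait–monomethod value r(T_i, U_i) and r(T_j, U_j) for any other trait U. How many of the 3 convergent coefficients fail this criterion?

2

Checking each validity diagonal entry against its comparison values:
Dep (methods 1·2): 0.66 vs {0.50, 0.52, 0.20, 0.19} → pass.
Per (methods 1·2): 0.51 vs {0.50, 0.52, 0.30, 0.27} → fail.
Agr (methods 1·2): 0.28 vs {0.20, 0.19, 0.30, 0.27} → fail.
2 of 3 fail.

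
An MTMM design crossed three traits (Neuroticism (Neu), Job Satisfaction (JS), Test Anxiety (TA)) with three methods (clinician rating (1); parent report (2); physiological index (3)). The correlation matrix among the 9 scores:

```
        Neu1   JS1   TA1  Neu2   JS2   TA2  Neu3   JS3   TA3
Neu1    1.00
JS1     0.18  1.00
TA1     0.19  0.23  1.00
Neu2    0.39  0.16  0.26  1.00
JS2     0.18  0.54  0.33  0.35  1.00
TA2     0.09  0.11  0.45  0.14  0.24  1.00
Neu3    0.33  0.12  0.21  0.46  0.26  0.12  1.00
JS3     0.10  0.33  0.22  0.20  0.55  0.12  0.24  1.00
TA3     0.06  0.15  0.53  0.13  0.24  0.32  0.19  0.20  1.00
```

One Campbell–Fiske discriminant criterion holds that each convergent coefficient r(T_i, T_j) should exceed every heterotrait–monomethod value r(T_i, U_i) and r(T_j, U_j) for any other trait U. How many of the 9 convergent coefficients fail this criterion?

0

Checking each validity diagonal entry against its comparison values:
Neu (methods 1·2): 0.39 vs {0.18, 0.35, 0.19, 0.14} → pass.
Neu (methods 1·3): 0.33 vs {0.18, 0.24, 0.19, 0.19} → pass.
Neu (methods 2·3): 0.46 vs {0.35, 0.24, 0.14, 0.19} → pass.
JS (methods 1·2): 0.54 vs {0.18, 0.35, 0.23, 0.24} → pass.
JS (methods 1·3): 0.33 vs {0.18, 0.24, 0.23, 0.20} → pass.
JS (methods 2·3): 0.55 vs {0.35, 0.24, 0.24, 0.20} → pass.
TA (methods 1·2): 0.45 vs {0.19, 0.14, 0.23, 0.24} → pass.
TA (methods 1·3): 0.53 vs {0.19, 0.19, 0.23, 0.20} → pass.
TA (methods 2·3): 0.32 vs {0.14, 0.19, 0.24, 0.20} → pass.
0 of 9 fail.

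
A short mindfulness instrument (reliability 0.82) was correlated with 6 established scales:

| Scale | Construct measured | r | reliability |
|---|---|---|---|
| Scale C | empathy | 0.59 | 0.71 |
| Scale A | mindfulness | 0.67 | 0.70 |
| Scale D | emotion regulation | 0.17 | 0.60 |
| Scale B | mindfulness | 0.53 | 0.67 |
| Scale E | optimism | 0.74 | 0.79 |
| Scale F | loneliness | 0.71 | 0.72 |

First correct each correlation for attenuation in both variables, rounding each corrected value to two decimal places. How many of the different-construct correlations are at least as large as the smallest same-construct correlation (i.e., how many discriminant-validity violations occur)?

Disattenuated r (r / √(r_scale · r_new)):
  Scale C (disc): 0.59 / √(0.71·0.82) = 0.77
  Scale A (conv): 0.67 / √(0.70·0.82) = 0.88
  Scale D (disc): 0.17 / √(0.60·0.82) = 0.24
  Scale B (conv): 0.53 / √(0.67·0.82) = 0.72
  Scale E (disc): 0.74 / √(0.79·0.82) = 0.92
  Scale F (disc): 0.71 / √(0.72·0.82) = 0.92
Smallest convergent = 0.72. Discriminant values: 0.77, 0.24, 0.92, 0.92; count ≥ 0.72 → 3.

3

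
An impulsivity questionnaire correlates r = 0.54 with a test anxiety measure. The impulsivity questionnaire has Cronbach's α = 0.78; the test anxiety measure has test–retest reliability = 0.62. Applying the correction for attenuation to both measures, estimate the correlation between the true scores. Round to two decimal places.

r_true = r_obs / √(r_xx · r_yy) = 0.54 / √(0.78 × 0.62) = 0.54 / √0.4836 = 0.54 / 0.6954 ≈ 0.78.

0.78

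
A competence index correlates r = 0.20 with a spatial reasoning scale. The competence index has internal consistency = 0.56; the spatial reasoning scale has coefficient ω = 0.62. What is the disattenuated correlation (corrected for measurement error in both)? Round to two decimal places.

r_true = r_obs / √(r_xx · r_yy) = 0.20 / √(0.56 × 0.62) = 0.20 / √0.3472 = 0.20 / 0.5892 ≈ 0.34.

0.34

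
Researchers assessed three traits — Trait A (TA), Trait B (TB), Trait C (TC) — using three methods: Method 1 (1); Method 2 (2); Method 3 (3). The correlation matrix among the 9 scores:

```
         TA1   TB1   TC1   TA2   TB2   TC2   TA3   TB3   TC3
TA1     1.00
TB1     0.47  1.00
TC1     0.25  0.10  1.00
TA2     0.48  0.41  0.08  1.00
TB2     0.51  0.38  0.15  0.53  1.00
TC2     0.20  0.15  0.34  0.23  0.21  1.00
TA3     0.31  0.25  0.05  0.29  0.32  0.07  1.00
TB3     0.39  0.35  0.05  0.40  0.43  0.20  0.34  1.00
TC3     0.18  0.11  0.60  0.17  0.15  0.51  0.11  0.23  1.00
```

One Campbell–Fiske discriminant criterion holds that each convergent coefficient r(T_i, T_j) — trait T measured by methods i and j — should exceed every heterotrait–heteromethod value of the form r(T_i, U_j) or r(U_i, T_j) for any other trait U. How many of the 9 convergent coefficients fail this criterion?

Each convergent coefficient versus the relevant comparison correlations:
TA (methods 1·2): 0.48 vs {0.51, 0.41, 0.20, 0.08} → fail.
TA (methods 1·3): 0.31 vs {0.39, 0.25, 0.18, 0.05} → fail.
TA (methods 2·3): 0.29 vs {0.40, 0.32, 0.17, 0.07} → fail.
TB (methods 1·2): 0.38 vs {0.41, 0.51, 0.15, 0.15} → fail.
TB (methods 1·3): 0.35 vs {0.25, 0.39, 0.11, 0.05} → fail.
TB (methods 2·3): 0.43 vs {0.32, 0.40, 0.15, 0.20} → pass.
TC (methods 1·2): 0.34 vs {0.08, 0.20, 0.15, 0.15} → pass.
TC (methods 1·3): 0.60 vs {0.05, 0.18, 0.05, 0.11} → pass.
TC (methods 2·3): 0.51 vs {0.07, 0.17, 0.20, 0.15} → pass.
5 of 9 fail.

5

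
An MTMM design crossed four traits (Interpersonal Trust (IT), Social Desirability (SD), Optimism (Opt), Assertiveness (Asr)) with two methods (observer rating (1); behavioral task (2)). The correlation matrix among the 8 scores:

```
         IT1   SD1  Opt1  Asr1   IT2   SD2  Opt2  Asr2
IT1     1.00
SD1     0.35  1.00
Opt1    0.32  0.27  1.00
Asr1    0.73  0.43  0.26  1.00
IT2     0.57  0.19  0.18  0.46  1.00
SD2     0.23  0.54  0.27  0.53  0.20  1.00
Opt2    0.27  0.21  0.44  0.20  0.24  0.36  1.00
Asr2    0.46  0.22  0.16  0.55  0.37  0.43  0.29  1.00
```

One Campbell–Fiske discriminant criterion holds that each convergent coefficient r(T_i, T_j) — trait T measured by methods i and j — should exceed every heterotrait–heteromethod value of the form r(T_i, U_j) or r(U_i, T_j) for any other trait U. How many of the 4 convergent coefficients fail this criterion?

Checking each validity diagonal entry against its comparison values:
IT (methods 1·2): 0.57 vs {0.23, 0.19, 0.27, 0.18, 0.46, 0.46} → pass.
SD (methods 1·2): 0.54 vs {0.19, 0.23, 0.21, 0.27, 0.22, 0.53} → pass.
Opt (methods 1·2): 0.44 vs {0.18, 0.27, 0.27, 0.21, 0.16, 0.20} → pass.
Asr (methods 1·2): 0.55 vs {0.46, 0.46, 0.53, 0.22, 0.20, 0.16} → pass.
0 of 4 fail.

0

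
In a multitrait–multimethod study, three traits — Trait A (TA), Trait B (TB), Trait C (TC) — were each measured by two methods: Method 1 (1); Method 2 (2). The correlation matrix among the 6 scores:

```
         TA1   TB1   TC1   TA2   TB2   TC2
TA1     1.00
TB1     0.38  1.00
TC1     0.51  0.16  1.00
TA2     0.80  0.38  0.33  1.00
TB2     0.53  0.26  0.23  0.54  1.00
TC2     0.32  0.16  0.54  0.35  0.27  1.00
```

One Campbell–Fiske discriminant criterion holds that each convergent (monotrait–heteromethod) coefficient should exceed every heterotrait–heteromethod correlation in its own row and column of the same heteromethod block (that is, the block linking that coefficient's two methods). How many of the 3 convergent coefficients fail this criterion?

Checking each validity diagonal entry against its comparison values:
TA (methods 1·2): 0.80 vs {0.53, 0.38, 0.32, 0.33} → pass.
TB (methods 1·2): 0.26 vs {0.38, 0.53, 0.16, 0.23} → fail.
TC (methods 1·2): 0.54 vs {0.33, 0.32, 0.23, 0.16} → pass.
1 of 3 fail.

1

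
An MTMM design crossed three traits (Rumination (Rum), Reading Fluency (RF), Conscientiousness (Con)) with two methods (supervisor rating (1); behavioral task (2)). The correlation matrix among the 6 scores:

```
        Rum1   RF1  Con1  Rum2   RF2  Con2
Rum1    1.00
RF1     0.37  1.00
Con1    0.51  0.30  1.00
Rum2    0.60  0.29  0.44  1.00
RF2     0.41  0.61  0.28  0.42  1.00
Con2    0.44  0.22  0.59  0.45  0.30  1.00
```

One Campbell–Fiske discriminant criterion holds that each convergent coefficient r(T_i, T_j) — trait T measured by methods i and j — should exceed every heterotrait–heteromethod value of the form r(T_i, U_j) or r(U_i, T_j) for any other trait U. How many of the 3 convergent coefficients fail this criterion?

0

Checking each validity diagonal entry against its comparison values:
Rum (methods 1·2): 0.60 vs {0.41, 0.29, 0.44, 0.44} → pass.
RF (methods 1·2): 0.61 vs {0.29, 0.41, 0.22, 0.28} → pass.
Con (methods 1·2): 0.59 vs {0.44, 0.44, 0.28, 0.22} → pass.
0 of 3 fail.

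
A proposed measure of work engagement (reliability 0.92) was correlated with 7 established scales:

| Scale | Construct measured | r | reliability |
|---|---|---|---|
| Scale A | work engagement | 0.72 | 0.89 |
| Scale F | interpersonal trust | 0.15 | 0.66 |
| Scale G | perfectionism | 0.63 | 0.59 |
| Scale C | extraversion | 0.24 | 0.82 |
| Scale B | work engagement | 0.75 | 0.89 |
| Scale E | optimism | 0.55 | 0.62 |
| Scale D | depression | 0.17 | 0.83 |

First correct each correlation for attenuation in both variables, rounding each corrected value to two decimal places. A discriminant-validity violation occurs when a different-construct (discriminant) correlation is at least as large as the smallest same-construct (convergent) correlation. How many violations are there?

1

Disattenuated r (r / √(r_scale · r_new)):
  Scale A (conv): 0.72 / √(0.89·0.92) = 0.80
  Scale F (disc): 0.15 / √(0.66·0.92) = 0.19
  Scale G (disc): 0.63 / √(0.59·0.92) = 0.86
  Scale C (disc): 0.24 / √(0.82·0.92) = 0.28
  Scale B (conv): 0.75 / √(0.89·0.92) = 0.83
  Scale E (disc): 0.55 / √(0.62·0.92) = 0.73
  Scale D (disc): 0.17 / √(0.83·0.92) = 0.19
Smallest convergent = 0.80. Discriminant values: 0.19, 0.86, 0.28, 0.73, 0.19; count ≥ 0.80 → 1.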